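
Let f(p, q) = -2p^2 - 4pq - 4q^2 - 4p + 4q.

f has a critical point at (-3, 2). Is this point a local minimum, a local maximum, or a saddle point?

local maximum

The Hessian of f is constant: H = [[-4, -4], [-4, -8]].
det(H) = (-4)·(-8) − (-4)² = 16.
det(H) > 0 and tr(H) = -12 < 0, so H is negative definite and the point is a local maximum.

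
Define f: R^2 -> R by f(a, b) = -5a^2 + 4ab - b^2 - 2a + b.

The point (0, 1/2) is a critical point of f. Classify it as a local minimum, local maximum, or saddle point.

local maximum

The Hessian of f is constant: H = [[-10, 4], [4, -2]].
det(H) = (-10)·(-2) − 4² = 4.
det(H) > 0 and tr(H) = -12 < 0, so H is negative definite and the point is a local maximum.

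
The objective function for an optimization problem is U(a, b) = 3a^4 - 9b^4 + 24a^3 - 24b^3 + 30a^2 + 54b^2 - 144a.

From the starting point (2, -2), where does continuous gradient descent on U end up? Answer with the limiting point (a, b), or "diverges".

(1, 0)

U is separable, so gradient descent decouples: a follows -∂U/∂a, b follows -∂U/∂b.
∂U/∂a = 12(a - 1)(a + 3)(a + 4); at a=2 this is 360, so a decreases.
∂U/∂b = -36b(b - 1)(b + 3); at b=-2 this is -216, so b increases.
a converges to its nearest critical value 1 (a local min of the a-part); b converges to 0. The iterate converges to (1, 0).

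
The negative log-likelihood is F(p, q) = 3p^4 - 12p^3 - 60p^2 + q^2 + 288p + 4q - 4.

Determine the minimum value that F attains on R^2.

-845

F(p,q) separates as A(p) + B(q) − 4, so its minimum is min A + min B − 4.
A'(p) = 12(p - 4)(p - 2)(p + 3) vanishes at p ∈ {-3, 2, 4}; B'(q) = 2q + 4 vanishes at q ∈ {-2}.
Local minima of A (where A''>0): A(-3)=-837, A(4)=192. Local minima of B: B(-2)=-4.
So the global minimum of F is A(-3) + B(-2) − 4 = -837 − 4 − 4 = -845, attained at (-3, -2).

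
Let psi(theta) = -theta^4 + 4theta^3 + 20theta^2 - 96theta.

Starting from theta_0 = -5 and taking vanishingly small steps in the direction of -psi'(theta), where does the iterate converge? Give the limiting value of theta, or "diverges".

psi'(theta) = -4(theta - 4)(theta - 2)(theta + 3), so psi'(-5) = 504.
Gradient descent moves in the -psi' direction, i.e. theta is decreasing.
There is no critical point below theta=-5, and psi' keeps the same sign, so the iterate runs off to −∞.

diverges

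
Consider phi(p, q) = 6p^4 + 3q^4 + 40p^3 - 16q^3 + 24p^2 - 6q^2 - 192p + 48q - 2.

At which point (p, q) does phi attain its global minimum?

phi(p,q) separates as A(p) + B(q) − 2, so its minimum is min A + min B − 2.
A'(p) = 24(p - 1)(p + 2)(p + 4) vanishes at p ∈ {-4, -2, 1}; B'(q) = 12(q - 4)(q - 1)(q + 1) vanishes at q ∈ {-1, 1, 4}.
Local minima of A (where A''>0): A(-4)=128, A(1)=-122. Local minima of B: B(-1)=-35, B(4)=-160.
So the global minimum of phi is A(1) + B(4) − 2 = -122 − 160 − 2 = -284, attained at (1, 4).

(1, 4)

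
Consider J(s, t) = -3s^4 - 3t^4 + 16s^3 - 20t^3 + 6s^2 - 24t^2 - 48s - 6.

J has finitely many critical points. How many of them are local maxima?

4

J separates as a function of s plus a function of t, so ∇J=0 decouples.
∂J/∂s = -12(s - 4)(s - 1)(s + 1) = 0 at s ∈ {-1, 1, 4}; ∂J/∂t = -12t(t + 1)(t + 4) = 0 at t ∈ {-4, -1, 0}.
The Hessian is diagonal: diag(J_ss, J_tt). Second derivatives: J_ss(-1)=-120, J_ss(1)=72, J_ss(4)=-180; J_tt(-4)=-144, J_tt(-1)=36, J_tt(0)=-48.
Local maxima occur where both diagonal entries negative: (-1, -4), (-1, 0), (4, -4), (4, 0). Count: 4.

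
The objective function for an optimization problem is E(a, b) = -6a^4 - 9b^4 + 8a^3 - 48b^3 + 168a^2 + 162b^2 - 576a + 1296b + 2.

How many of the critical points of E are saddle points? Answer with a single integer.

4

E separates as a function of a plus a function of b, so ∇E=0 decouples.
∂E/∂a = -24(a - 3)(a - 2)(a + 4) = 0 at a ∈ {-4, 2, 3}; ∂E/∂b = -36(b - 3)(b + 3)(b + 4) = 0 at b ∈ {-4, -3, 3}.
The Hessian is diagonal: diag(E_aa, E_bb). Second derivatives: E_aa(-4)=-1008, E_aa(2)=144, E_aa(3)=-168; E_bb(-4)=-252, E_bb(-3)=216, E_bb(3)=-1512.
Saddle points occur where the two diagonal entries have opposite signs: (-4, -3), (2, -4), (2, 3), (3, -3). Count: 4.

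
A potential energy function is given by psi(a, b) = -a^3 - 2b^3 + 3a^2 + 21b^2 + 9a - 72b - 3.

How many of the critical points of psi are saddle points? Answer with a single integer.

2

psi separates as a function of a plus a function of b, so ∇psi=0 decouples.
∂psi/∂a = -3(a - 3)(a + 1) = 0 at a ∈ {-1, 3}; ∂psi/∂b = -6(b - 4)(b - 3) = 0 at b ∈ {3, 4}.
The Hessian is diagonal: diag(psi_aa, psi_bb). Second derivatives: psi_aa(-1)=12, psi_aa(3)=-12; psi_bb(3)=6, psi_bb(4)=-6.
Saddle points occur where the two diagonal entries have opposite signs: (-1, 4), (3, 3). Count: 2.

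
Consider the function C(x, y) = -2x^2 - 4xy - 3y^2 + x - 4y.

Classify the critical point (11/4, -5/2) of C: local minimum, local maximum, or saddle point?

local maximum

The Hessian of C is constant: H = [[-4, -4], [-4, -6]].
det(H) = (-4)·(-6) − (-4)² = 8.
det(H) > 0 and tr(H) = -10 < 0, so H is negative definite and the point is a local maximum.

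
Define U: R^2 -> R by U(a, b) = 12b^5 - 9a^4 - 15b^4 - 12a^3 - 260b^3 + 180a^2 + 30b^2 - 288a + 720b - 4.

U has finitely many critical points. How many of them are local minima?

2

U separates as a function of a plus a function of b, so ∇U=0 decouples.
∂U/∂a = -36(a - 2)(a - 1)(a + 4) = 0 at a ∈ {-4, 1, 2}; ∂U/∂b = 60(b - 4)(b - 1)(b + 1)(b + 3) = 0 at b ∈ {-3, -1, 1, 4}.
The Hessian is diagonal: diag(U_aa, U_bb). Second derivatives: U_aa(-4)=-1080, U_aa(1)=180, U_aa(2)=-216; U_bb(-3)=-3360, U_bb(-1)=1200, U_bb(1)=-1440, U_bb(4)=6300.
Local minima occur where both diagonal entries positive: (1, -1), (1, 4). Count: 2.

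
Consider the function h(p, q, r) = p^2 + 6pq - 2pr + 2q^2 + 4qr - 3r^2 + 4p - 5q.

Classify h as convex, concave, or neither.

h is quadratic, so its Hessian is the constant matrix H = [[2, 6, -2], [6, 4, 4], [-2, 4, -6]].
Leading principal minors: 2, -28, 24.
Neither pattern holds ⇒ H is indefinite ⇒ neither convex nor concave.

neither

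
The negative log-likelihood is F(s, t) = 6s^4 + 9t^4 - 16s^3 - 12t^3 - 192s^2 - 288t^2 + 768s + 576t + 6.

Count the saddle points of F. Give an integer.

4

F separates as a function of s plus a function of t, so ∇F=0 decouples.
∂F/∂s = 24(s - 4)(s - 2)(s + 4) = 0 at s ∈ {-4, 2, 4}; ∂F/∂t = 36(t - 4)(t - 1)(t + 4) = 0 at t ∈ {-4, 1, 4}.
The Hessian is diagonal: diag(F_ss, F_tt). Second derivatives: F_ss(-4)=1152, F_ss(2)=-288, F_ss(4)=384; F_tt(-4)=1440, F_tt(1)=-540, F_tt(4)=864.
Saddle points occur where the two diagonal entries have opposite signs: (-4, 1), (2, -4), (2, 4), (4, 1). Count: 4.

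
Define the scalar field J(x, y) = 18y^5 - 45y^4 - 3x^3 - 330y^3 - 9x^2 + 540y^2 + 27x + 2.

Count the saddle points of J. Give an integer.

J separates as a function of x plus a function of y, so ∇J=0 decouples.
∂J/∂x = -9(x - 1)(x + 3) = 0 at x ∈ {-3, 1}; ∂J/∂y = 90y(y - 4)(y - 1)(y + 3) = 0 at y ∈ {-3, 0, 1, 4}.
The Hessian is diagonal: diag(J_xx, J_yy). Second derivatives: J_xx(-3)=36, J_xx(1)=-36; J_yy(-3)=-7560, J_yy(0)=1080, J_yy(1)=-1080, J_yy(4)=7560.
Saddle points occur where the two diagonal entries have opposite signs: (-3, -3), (-3, 1), (1, 0), (1, 4). Count: 4.

4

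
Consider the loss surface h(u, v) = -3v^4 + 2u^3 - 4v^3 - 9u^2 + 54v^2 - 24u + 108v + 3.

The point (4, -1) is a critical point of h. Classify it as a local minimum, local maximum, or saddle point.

local minimum

The mixed partial ∂²h/∂u∂v is 0, so the Hessian at any point is diag(h_uu, h_vv) = diag(6(2u - 3), 12(-3v^2 - 2v + 9)).
At (4, -1): H = diag(30, 96).
Both eigenvalues are positive, so H is positive definite: a local minimum.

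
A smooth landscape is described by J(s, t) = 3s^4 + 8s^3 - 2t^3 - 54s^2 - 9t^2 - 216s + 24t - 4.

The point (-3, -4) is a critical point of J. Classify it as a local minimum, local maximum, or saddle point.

The mixed partial ∂²J/∂s∂t is 0, so the Hessian at any point is diag(J_ss, J_tt) = diag(12(3s^2 + 4s - 9), -6(2t + 3)).
At (-3, -4): H = diag(72, 30).
Both eigenvalues are positive, so H is positive definite: a local minimum.

local minimum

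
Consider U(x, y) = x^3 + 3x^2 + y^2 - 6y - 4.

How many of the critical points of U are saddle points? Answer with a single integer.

1

U separates as a function of x plus a function of y, so ∇U=0 decouples.
∂U/∂x = 3x(x + 2) = 0 at x ∈ {-2, 0}; ∂U/∂y = 2(y - 3) = 0 at y ∈ {3}.
The Hessian is diagonal: diag(U_xx, U_yy). Second derivatives: U_xx(-2)=-6, U_xx(0)=6; U_yy(3)=2.
Saddle points occur where the two diagonal entries have opposite signs: (-2, 3). Count: 1.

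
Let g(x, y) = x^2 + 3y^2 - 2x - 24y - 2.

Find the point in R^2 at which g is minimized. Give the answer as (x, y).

g(x,y) separates as P(x) + Q(y) − 2, so its minimum is min P + min Q − 2.
P'(x) = 2x - 2 vanishes at x ∈ {1}; Q'(y) = 6y - 24 vanishes at y ∈ {4}.
Local minima of P (where P''>0): P(1)=-1. Local minima of Q: Q(4)=-48.
So the global minimum of g is P(1) + Q(4) − 2 = -1 − 48 − 2 = -51, attained at (1, 4).

(1, 4)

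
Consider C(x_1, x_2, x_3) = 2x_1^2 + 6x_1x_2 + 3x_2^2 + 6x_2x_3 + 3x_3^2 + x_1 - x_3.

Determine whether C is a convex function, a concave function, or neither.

C is quadratic, so its Hessian is the constant matrix H = [[4, 6, 0], [6, 6, 6], [0, 6, 6]].
Leading principal minors: 4, -12, -216.
Neither pattern holds ⇒ H is indefinite ⇒ neither convex nor concave.

neither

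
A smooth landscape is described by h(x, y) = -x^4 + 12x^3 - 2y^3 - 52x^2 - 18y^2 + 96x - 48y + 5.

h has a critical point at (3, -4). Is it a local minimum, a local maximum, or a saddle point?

local minimum

The mixed partial ∂²h/∂x∂y is 0, so the Hessian at any point is diag(h_xx, h_yy) = diag(4(-3x^2 + 18x - 26), -12(y + 3)).
At (3, -4): H = diag(4, 12).
Both eigenvalues are positive, so H is positive definite: a local minimum.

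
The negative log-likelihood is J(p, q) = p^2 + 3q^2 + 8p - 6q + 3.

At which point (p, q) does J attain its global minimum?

(-4, 1)

J(p,q) separates as A(p) + B(q) + 3, so its minimum is min A + min B + 3.
A'(p) = 2p + 8 vanishes at p ∈ {-4}; B'(q) = 6q - 6 vanishes at q ∈ {1}.
Local minima of A (where A''>0): A(-4)=-16. Local minima of B: B(1)=-3.
So the global minimum of J is A(-4) + B(1) + 3 = -16 − 3 + 3 = -16, attained at (-4, 1).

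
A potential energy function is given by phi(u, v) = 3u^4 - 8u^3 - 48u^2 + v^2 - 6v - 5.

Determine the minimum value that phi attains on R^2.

phi(u,v) separates as P(u) + Q(v) − 5, so its minimum is min P + min Q − 5.
P'(u) = 12u(u - 4)(u + 2) vanishes at u ∈ {-2, 0, 4}; Q'(v) = 2v - 6 vanishes at v ∈ {3}.
Local minima of P (where P''>0): P(-2)=-80, P(4)=-512. Local minima of Q: Q(3)=-9.
So the global minimum of phi is P(4) + Q(3) − 5 = -512 − 9 − 5 = -526, attained at (4, 3).

-526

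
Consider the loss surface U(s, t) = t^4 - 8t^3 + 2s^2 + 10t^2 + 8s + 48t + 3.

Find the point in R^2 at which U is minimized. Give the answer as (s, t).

(-2, -1)

U(s,t) separates as P(s) + Q(t) + 3, so its minimum is min P + min Q + 3.
P'(s) = 4s + 8 vanishes at s ∈ {-2}; Q'(t) = 4(t - 4)(t - 3)(t + 1) vanishes at t ∈ {-1, 3, 4}.
Local minima of P (where P''>0): P(-2)=-8. Local minima of Q: Q(-1)=-29, Q(4)=96.
So the global minimum of U is P(-2) + Q(-1) + 3 = -8 − 29 + 3 = -34, attained at (-2, -1).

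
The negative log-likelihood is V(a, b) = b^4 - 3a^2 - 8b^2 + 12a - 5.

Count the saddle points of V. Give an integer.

V separates as a function of a plus a function of b, so ∇V=0 decouples.
∂V/∂a = -6(a - 2) = 0 at a ∈ {2}; ∂V/∂b = 4b(b - 2)(b + 2) = 0 at b ∈ {-2, 0, 2}.
The Hessian is diagonal: diag(V_aa, V_bb). Second derivatives: V_aa(2)=-6; V_bb(-2)=32, V_bb(0)=-16, V_bb(2)=32.
Saddle points occur where the two diagonal entries have opposite signs: (2, -2), (2, 2). Count: 2.

2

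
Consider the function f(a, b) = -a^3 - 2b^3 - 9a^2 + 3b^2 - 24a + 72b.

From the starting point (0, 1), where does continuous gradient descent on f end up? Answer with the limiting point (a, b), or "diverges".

f is separable, so gradient descent decouples: a follows -∂f/∂a, b follows -∂f/∂b.
∂f/∂a = -3(a + 2)(a + 4); at a=0 this is -24, so a increases.
∂f/∂b = -6(b - 4)(b + 3); at b=1 this is 72, so b decreases.
The a-coordinate has no critical point in that direction and runs off to infinity.

diverges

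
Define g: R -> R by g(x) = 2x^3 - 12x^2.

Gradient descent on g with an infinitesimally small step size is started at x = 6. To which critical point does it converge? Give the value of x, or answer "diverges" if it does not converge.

g'(x) = 6x(x - 4), so g'(6) = 72.
Gradient descent moves in the -g' direction, i.e. x is decreasing.
The nearest critical point in that direction is x = 4, where g'' = 24 > 0 (a local minimum). The iterate converges there.

4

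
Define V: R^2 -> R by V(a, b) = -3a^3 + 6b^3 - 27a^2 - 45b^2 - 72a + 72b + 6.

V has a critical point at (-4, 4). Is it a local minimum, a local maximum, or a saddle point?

The mixed partial ∂²V/∂a∂b is 0, so the Hessian at any point is diag(V_aa, V_bb) = diag(-18(a + 3), 18(2b - 5)).
At (-4, 4): H = diag(18, 54).
Both eigenvalues are positive, so H is positive definite: a local minimum.

local minimum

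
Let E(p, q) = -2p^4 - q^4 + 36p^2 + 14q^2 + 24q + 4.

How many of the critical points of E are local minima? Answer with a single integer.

1

E separates as a function of p plus a function of q, so ∇E=0 decouples.
∂E/∂p = -8p(p - 3)(p + 3) = 0 at p ∈ {-3, 0, 3}; ∂E/∂q = -4(q - 3)(q + 1)(q + 2) = 0 at q ∈ {-2, -1, 3}.
The Hessian is diagonal: diag(E_pp, E_qq). Second derivatives: E_pp(-3)=-144, E_pp(0)=72, E_pp(3)=-144; E_qq(-2)=-20, E_qq(-1)=16, E_qq(3)=-80.
Local minima occur where both diagonal entries positive: (0, -1). Count: 1.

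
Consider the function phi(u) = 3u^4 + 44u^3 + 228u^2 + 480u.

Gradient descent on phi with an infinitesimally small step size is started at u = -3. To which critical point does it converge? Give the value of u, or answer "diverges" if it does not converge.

-2

phi'(u) = 12(u + 2)(u + 4)(u + 5), so phi'(-3) = -24.
Gradient descent moves in the -phi' direction, i.e. u is increasing.
The nearest critical point in that direction is u = -2, where phi'' = 72 > 0 (a local minimum). The iterate converges there.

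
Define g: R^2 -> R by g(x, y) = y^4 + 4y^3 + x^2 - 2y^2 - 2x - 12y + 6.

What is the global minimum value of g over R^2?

g(x,y) separates as P(x) + Q(y) + 6, so its minimum is min P + min Q + 6.
P'(x) = 2x - 2 vanishes at x ∈ {1}; Q'(y) = 4(y - 1)(y + 1)(y + 3) vanishes at y ∈ {-3, -1, 1}.
Local minima of P (where P''>0): P(1)=-1. Local minima of Q: Q(-3)=-9, Q(1)=-9.
So the global minimum of g is P(1) + Q(-3) + 6 = -1 − 9 + 6 = -4, attained at (1, -3).

-4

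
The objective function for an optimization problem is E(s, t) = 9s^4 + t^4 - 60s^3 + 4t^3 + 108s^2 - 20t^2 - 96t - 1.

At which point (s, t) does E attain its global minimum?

E(s,t) separates as P(s) + Q(t) − 1, so its minimum is min P + min Q − 1.
P'(s) = 36s(s - 3)(s - 2) vanishes at s ∈ {0, 2, 3}; Q'(t) = 4(t - 3)(t + 2)(t + 4) vanishes at t ∈ {-4, -2, 3}.
Local minima of P (where P''>0): P(0)=0, P(3)=81. Local minima of Q: Q(-4)=64, Q(3)=-279.
So the global minimum of E is P(0) + Q(3) − 1 = 0 − 279 − 1 = -280, attained at (0, 3).

(0, 3)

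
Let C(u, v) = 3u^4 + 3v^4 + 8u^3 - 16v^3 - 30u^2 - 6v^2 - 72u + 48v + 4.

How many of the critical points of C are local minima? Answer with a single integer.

4

C separates as a function of u plus a function of v, so ∇C=0 decouples.
∂C/∂u = 12(u - 2)(u + 1)(u + 3) = 0 at u ∈ {-3, -1, 2}; ∂C/∂v = 12(v - 4)(v - 1)(v + 1) = 0 at v ∈ {-1, 1, 4}.
The Hessian is diagonal: diag(C_uu, C_vv). Second derivatives: C_uu(-3)=120, C_uu(-1)=-72, C_uu(2)=180; C_vv(-1)=120, C_vv(1)=-72, C_vv(4)=180.
Local minima occur where both diagonal entries positive: (-3, -1), (-3, 4), (2, -1), (2, 4). Count: 4.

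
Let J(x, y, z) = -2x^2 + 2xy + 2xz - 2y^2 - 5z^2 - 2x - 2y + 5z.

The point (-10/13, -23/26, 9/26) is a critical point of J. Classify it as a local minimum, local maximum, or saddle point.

The Hessian is constant: H = [[-4, 2, 2], [2, -4, 0], [2, 0, -10]].
Leading principal minors: Δ₁ = -4, Δ₂ = 12, Δ₃ = -104.
The minors alternate sign starting negative (−, +, −), so H is negative definite: a local maximum.

local maximum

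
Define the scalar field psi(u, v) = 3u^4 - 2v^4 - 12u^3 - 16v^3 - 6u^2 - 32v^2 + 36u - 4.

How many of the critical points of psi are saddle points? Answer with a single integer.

psi separates as a function of u plus a function of v, so ∇psi=0 decouples.
∂psi/∂u = 12(u - 3)(u - 1)(u + 1) = 0 at u ∈ {-1, 1, 3}; ∂psi/∂v = -8v(v + 2)(v + 4) = 0 at v ∈ {-4, -2, 0}.
The Hessian is diagonal: diag(psi_uu, psi_vv). Second derivatives: psi_uu(-1)=96, psi_uu(1)=-48, psi_uu(3)=96; psi_vv(-4)=-64, psi_vv(-2)=32, psi_vv(0)=-64.
Saddle points occur where the two diagonal entries have opposite signs: (-1, -4), (-1, 0), (1, -2), (3, -4), (3, 0). Count: 5.

5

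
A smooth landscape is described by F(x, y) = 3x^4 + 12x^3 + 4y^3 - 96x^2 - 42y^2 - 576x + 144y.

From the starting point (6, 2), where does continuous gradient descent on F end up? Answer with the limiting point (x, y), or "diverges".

diverges

F is separable, so gradient descent decouples: x follows -∂F/∂x, y follows -∂F/∂y.
∂F/∂x = 12(x - 4)(x + 3)(x + 4); at x=6 this is 2160, so x decreases.
∂F/∂y = 12(y - 4)(y - 3); at y=2 this is 24, so y decreases.
The y-coordinate has no critical point in that direction and runs off to infinity.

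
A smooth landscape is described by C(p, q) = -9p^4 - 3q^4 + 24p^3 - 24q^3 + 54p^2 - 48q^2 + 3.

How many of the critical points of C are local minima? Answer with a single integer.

C separates as a function of p plus a function of q, so ∇C=0 decouples.
∂C/∂p = -36p(p - 3)(p + 1) = 0 at p ∈ {-1, 0, 3}; ∂C/∂q = -12q(q + 2)(q + 4) = 0 at q ∈ {-4, -2, 0}.
The Hessian is diagonal: diag(C_pp, C_qq). Second derivatives: C_pp(-1)=-144, C_pp(0)=108, C_pp(3)=-432; C_qq(-4)=-96, C_qq(-2)=48, C_qq(0)=-96.
Local minima occur where both diagonal entries positive: (0, -2). Count: 1.

1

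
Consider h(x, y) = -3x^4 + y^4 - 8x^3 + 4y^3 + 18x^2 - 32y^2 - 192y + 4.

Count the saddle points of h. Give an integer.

5

h separates as a function of x plus a function of y, so ∇h=0 decouples.
∂h/∂x = -12x(x - 1)(x + 3) = 0 at x ∈ {-3, 0, 1}; ∂h/∂y = 4(y - 4)(y + 3)(y + 4) = 0 at y ∈ {-4, -3, 4}.
The Hessian is diagonal: diag(h_xx, h_yy). Second derivatives: h_xx(-3)=-144, h_xx(0)=36, h_xx(1)=-48; h_yy(-4)=32, h_yy(-3)=-28, h_yy(4)=224.
Saddle points occur where the two diagonal entries have opposite signs: (-3, -4), (-3, 4), (0, -3), (1, -4), (1, 4). Count: 5.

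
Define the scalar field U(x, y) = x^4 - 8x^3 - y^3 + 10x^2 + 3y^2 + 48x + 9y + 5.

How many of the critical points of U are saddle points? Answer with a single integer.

3

U separates as a function of x plus a function of y, so ∇U=0 decouples.
∂U/∂x = 4(x - 4)(x - 3)(x + 1) = 0 at x ∈ {-1, 3, 4}; ∂U/∂y = -3(y - 3)(y + 1) = 0 at y ∈ {-1, 3}.
The Hessian is diagonal: diag(U_xx, U_yy). Second derivatives: U_xx(-1)=80, U_xx(3)=-16, U_xx(4)=20; U_yy(-1)=12, U_yy(3)=-12.
Saddle points occur where the two diagonal entries have opposite signs: (-1, 3), (3, -1), (4, 3). Count: 3.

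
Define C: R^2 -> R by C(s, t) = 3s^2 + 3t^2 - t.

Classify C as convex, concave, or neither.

C is quadratic, so its Hessian is the constant matrix H = [[6, 0], [0, 6]].
det(H) = 36, tr(H) = 12.
det(H) > 0 and tr(H) > 0, so H is positive definite everywhere: convex.

convex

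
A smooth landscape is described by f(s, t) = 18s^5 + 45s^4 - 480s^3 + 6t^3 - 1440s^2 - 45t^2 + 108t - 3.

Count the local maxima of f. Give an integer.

2

f separates as a function of s plus a function of t, so ∇f=0 decouples.
∂f/∂s = 90s(s - 4)(s + 2)(s + 4) = 0 at s ∈ {-4, -2, 0, 4}; ∂f/∂t = 18(t - 3)(t - 2) = 0 at t ∈ {2, 3}.
The Hessian is diagonal: diag(f_ss, f_tt). Second derivatives: f_ss(-4)=-5760, f_ss(-2)=2160, f_ss(0)=-2880, f_ss(4)=17280; f_tt(2)=-18, f_tt(3)=18.
Local maxima occur where both diagonal entries negative: (-4, 2), (0, 2). Count: 2.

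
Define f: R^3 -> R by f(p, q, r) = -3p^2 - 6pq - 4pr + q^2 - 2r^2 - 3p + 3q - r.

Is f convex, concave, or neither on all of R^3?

neither

f is quadratic, so its Hessian is the constant matrix H = [[-6, -6, -4], [-6, 2, 0], [-4, 0, -4]].
Leading principal minors: -6, -48, 160.
Neither pattern holds ⇒ H is indefinite ⇒ neither convex nor concave.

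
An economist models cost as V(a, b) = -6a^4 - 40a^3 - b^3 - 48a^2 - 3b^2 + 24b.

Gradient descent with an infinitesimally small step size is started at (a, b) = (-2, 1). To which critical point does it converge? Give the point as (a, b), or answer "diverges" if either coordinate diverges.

(-1, -4)

V is separable, so gradient descent decouples: a follows -∂V/∂a, b follows -∂V/∂b.
∂V/∂a = -24a(a + 1)(a + 4); at a=-2 this is -96, so a increases.
∂V/∂b = -3(b - 2)(b + 4); at b=1 this is 15, so b decreases.
a converges to its nearest critical value -1 (a local min of the a-part); b converges to -4. The iterate converges to (-1, -4).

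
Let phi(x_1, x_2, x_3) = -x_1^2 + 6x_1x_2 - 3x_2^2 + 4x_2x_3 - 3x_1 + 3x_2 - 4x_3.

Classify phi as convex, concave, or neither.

neither

phi is quadratic, so its Hessian is the constant matrix H = [[-2, 6, 0], [6, -6, 4], [0, 4, 0]].
Leading principal minors: -2, -24, 32.
Neither pattern holds ⇒ H is indefinite ⇒ neither convex nor concave.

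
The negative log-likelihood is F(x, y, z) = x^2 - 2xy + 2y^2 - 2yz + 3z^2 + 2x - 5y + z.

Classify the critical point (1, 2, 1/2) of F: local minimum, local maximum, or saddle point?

local minimum

The Hessian is constant: H = [[2, -2, 0], [-2, 4, -2], [0, -2, 6]].
Leading principal minors: Δ₁ = 2, Δ₂ = 4, Δ₃ = 16.
All leading minors are positive, so H is positive definite: a local minimum.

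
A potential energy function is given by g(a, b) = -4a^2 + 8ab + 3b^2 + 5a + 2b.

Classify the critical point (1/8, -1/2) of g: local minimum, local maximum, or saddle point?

The Hessian of g is constant: H = [[-8, 8], [8, 6]].
det(H) = (-8)·6 − 8² = -112.
Since det(H) < 0, H is indefinite and the critical point is a saddle point.

saddle point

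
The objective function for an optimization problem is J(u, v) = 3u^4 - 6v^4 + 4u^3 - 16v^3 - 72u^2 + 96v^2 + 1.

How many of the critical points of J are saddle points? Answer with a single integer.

5

J separates as a function of u plus a function of v, so ∇J=0 decouples.
∂J/∂u = 12u(u - 3)(u + 4) = 0 at u ∈ {-4, 0, 3}; ∂J/∂v = -24v(v - 2)(v + 4) = 0 at v ∈ {-4, 0, 2}.
The Hessian is diagonal: diag(J_uu, J_vv). Second derivatives: J_uu(-4)=336, J_uu(0)=-144, J_uu(3)=252; J_vv(-4)=-576, J_vv(0)=192, J_vv(2)=-288.
Saddle points occur where the two diagonal entries have opposite signs: (-4, -4), (-4, 2), (0, 0), (3, -4), (3, 2). Count: 5.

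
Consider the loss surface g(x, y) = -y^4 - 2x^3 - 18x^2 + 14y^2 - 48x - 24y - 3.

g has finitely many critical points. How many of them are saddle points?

3

g separates as a function of x plus a function of y, so ∇g=0 decouples.
∂g/∂x = -6(x + 2)(x + 4) = 0 at x ∈ {-4, -2}; ∂g/∂y = -4(y - 2)(y - 1)(y + 3) = 0 at y ∈ {-3, 1, 2}.
The Hessian is diagonal: diag(g_xx, g_yy). Second derivatives: g_xx(-4)=12, g_xx(-2)=-12; g_yy(-3)=-80, g_yy(1)=16, g_yy(2)=-20.
Saddle points occur where the two diagonal entries have opposite signs: (-4, -3), (-4, 2), (-2, 1). Count: 3.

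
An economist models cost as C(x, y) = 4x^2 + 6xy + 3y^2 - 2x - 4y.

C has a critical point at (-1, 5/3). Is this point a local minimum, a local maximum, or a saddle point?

The Hessian of C is constant: H = [[8, 6], [6, 6]].
det(H) = 8·6 − 6² = 12.
det(H) > 0 and tr(H) = 14 > 0, so H is positive definite and the point is a local minimum.

local minimum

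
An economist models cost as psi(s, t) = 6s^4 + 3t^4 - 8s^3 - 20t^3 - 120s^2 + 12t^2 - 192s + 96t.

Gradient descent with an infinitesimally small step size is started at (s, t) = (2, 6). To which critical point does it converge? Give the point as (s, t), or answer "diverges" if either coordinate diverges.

(4, 4)

psi is separable, so gradient descent decouples: s follows -∂psi/∂s, t follows -∂psi/∂t.
∂psi/∂s = 24(s - 4)(s + 1)(s + 2); at s=2 this is -576, so s increases.
∂psi/∂t = 12(t - 4)(t - 2)(t + 1); at t=6 this is 672, so t decreases.
s converges to its nearest critical value 4 (a local min of the s-part); t converges to 4. The iterate converges to (4, 4).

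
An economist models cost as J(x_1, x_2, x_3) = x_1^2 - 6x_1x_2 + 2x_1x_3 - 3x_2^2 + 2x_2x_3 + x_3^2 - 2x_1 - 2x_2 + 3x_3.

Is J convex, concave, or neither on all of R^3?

J is quadratic, so its Hessian is the constant matrix H = [[2, -6, 2], [-6, -6, 2], [2, 2, 2]].
Leading principal minors: 2, -48, -128.
Neither pattern holds ⇒ H is indefinite ⇒ neither convex nor concave.

neither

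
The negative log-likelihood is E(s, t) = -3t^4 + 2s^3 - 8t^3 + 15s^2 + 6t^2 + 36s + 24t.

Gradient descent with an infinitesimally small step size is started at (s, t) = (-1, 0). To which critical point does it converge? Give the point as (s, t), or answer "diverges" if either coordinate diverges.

(-2, -1)

E is separable, so gradient descent decouples: s follows -∂E/∂s, t follows -∂E/∂t.
∂E/∂s = 6(s + 2)(s + 3); at s=-1 this is 12, so s decreases.
∂E/∂t = -12(t - 1)(t + 1)(t + 2); at t=0 this is 24, so t decreases.
s converges to its nearest critical value -2 (a local min of the s-part); t converges to -1. The iterate converges to (-2, -1).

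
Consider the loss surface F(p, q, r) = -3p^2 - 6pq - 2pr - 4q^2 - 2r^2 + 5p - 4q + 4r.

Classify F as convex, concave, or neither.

F is quadratic, so its Hessian is the constant matrix H = [[-6, -6, -2], [-6, -8, 0], [-2, 0, -4]].
Leading principal minors: -6, 12, -16.
Signs alternate −, +, − ⇒ H ≺ 0 ⇒ concave.

concave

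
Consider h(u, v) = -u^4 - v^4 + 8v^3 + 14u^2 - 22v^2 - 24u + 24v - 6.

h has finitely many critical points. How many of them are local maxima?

h separates as a function of u plus a function of v, so ∇h=0 decouples.
∂h/∂u = -4(u - 2)(u - 1)(u + 3) = 0 at u ∈ {-3, 1, 2}; ∂h/∂v = -4(v - 3)(v - 2)(v - 1) = 0 at v ∈ {1, 2, 3}.
The Hessian is diagonal: diag(h_uu, h_vv). Second derivatives: h_uu(-3)=-80, h_uu(1)=16, h_uu(2)=-20; h_vv(1)=-8, h_vv(2)=4, h_vv(3)=-8.
Local maxima occur where both diagonal entries negative: (-3, 1), (-3, 3), (2, 1), (2, 3). Count: 4.

4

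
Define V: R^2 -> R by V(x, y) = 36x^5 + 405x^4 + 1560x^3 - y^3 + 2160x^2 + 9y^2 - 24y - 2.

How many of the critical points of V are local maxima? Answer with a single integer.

V separates as a function of x plus a function of y, so ∇V=0 decouples.
∂V/∂x = 180x(x + 2)(x + 3)(x + 4) = 0 at x ∈ {-4, -3, -2, 0}; ∂V/∂y = -3(y - 4)(y - 2) = 0 at y ∈ {2, 4}.
The Hessian is diagonal: diag(V_xx, V_yy). Second derivatives: V_xx(-4)=-1440, V_xx(-3)=540, V_xx(-2)=-720, V_xx(0)=4320; V_yy(2)=6, V_yy(4)=-6.
Local maxima occur where both diagonal entries negative: (-4, 4), (-2, 4). Count: 2.

2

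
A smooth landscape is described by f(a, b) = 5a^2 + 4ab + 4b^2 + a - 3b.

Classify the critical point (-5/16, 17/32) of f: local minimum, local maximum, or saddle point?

The Hessian of f is constant: H = [[10, 4], [4, 8]].
det(H) = 10·8 − 4² = 64.
det(H) > 0 and tr(H) = 18 > 0, so H is positive definite and the point is a local minimum.

local minimum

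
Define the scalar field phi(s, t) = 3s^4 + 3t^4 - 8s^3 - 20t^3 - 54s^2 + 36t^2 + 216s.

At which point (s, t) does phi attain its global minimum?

(-3, 0)

phi(s,t) separates as P(s) + Q(t), so its minimum is min P + min Q.
P'(s) = 12(s - 3)(s - 2)(s + 3) vanishes at s ∈ {-3, 2, 3}; Q'(t) = 12t(t - 3)(t - 2) vanishes at t ∈ {0, 2, 3}.
Local minima of P (where P''>0): P(-3)=-675, P(3)=189. Local minima of Q: Q(0)=0, Q(3)=27.
So the global minimum of phi is P(-3) + Q(0) = -675 + 0 = -675, attained at (-3, 0).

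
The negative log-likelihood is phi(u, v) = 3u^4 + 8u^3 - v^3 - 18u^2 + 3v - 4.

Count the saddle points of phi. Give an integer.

3

phi separates as a function of u plus a function of v, so ∇phi=0 decouples.
∂phi/∂u = 12u(u - 1)(u + 3) = 0 at u ∈ {-3, 0, 1}; ∂phi/∂v = -3(v - 1)(v + 1) = 0 at v ∈ {-1, 1}.
The Hessian is diagonal: diag(phi_uu, phi_vv). Second derivatives: phi_uu(-3)=144, phi_uu(0)=-36, phi_uu(1)=48; phi_vv(-1)=6, phi_vv(1)=-6.
Saddle points occur where the two diagonal entries have opposite signs: (-3, 1), (0, -1), (1, 1). Count: 3.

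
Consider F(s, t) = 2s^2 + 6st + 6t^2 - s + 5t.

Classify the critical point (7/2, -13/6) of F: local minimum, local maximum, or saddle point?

local minimum

The Hessian of F is constant: H = [[4, 6], [6, 12]].
det(H) = 4·12 − 6² = 12.
det(H) > 0 and tr(H) = 16 > 0, so H is positive definite and the point is a local minimum.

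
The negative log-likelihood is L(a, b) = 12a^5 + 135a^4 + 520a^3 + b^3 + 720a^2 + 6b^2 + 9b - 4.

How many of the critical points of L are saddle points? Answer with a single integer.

L separates as a function of a plus a function of b, so ∇L=0 decouples.
∂L/∂a = 60a(a + 2)(a + 3)(a + 4) = 0 at a ∈ {-4, -3, -2, 0}; ∂L/∂b = 3(b + 1)(b + 3) = 0 at b ∈ {-3, -1}.
The Hessian is diagonal: diag(L_aa, L_bb). Second derivatives: L_aa(-4)=-480, L_aa(-3)=180, L_aa(-2)=-240, L_aa(0)=1440; L_bb(-3)=-6, L_bb(-1)=6.
Saddle points occur where the two diagonal entries have opposite signs: (-4, -1), (-3, -3), (-2, -1), (0, -3). Count: 4.

4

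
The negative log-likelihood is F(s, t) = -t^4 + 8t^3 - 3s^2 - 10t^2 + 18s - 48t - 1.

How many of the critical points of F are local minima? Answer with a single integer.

F separates as a function of s plus a function of t, so ∇F=0 decouples.
∂F/∂s = -6(s - 3) = 0 at s ∈ {3}; ∂F/∂t = -4(t - 4)(t - 3)(t + 1) = 0 at t ∈ {-1, 3, 4}.
The Hessian is diagonal: diag(F_ss, F_tt). Second derivatives: F_ss(3)=-6; F_tt(-1)=-80, F_tt(3)=16, F_tt(4)=-20.
Local minima occur where both diagonal entries positive: none. Count: 0.

0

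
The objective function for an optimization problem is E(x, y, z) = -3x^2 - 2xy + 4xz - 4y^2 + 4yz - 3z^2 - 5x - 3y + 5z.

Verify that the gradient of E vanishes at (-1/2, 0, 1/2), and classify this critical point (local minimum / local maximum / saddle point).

∇E = (-6x - 2y + 4z - 5, -2x - 8y + 4z - 3, 4x + 4y - 6z + 5); substituting (-1/2, 0, 1/2) gives ∇E = (0, 0, 0), so (-1/2, 0, 1/2) is indeed a critical point.
The Hessian is constant: H = [[-6, -2, 4], [-2, -8, 4], [4, 4, -6]].
Leading principal minors: Δ₁ = -6, Δ₂ = 44, Δ₃ = -104.
The minors alternate sign starting negative (−, +, −), so H is negative definite: a local maximum.

local maximum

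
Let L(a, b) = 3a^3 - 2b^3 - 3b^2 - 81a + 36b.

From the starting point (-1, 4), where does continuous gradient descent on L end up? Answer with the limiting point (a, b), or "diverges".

diverges

L is separable, so gradient descent decouples: a follows -∂L/∂a, b follows -∂L/∂b.
∂L/∂a = 9(a - 3)(a + 3); at a=-1 this is -72, so a increases.
∂L/∂b = -6(b - 2)(b + 3); at b=4 this is -84, so b increases.
The b-coordinate has no critical point in that direction and runs off to infinity.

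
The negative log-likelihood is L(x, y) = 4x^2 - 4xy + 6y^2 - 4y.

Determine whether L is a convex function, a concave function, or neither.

L is quadratic, so its Hessian is the constant matrix H = [[8, -4], [-4, 12]].
det(H) = 80, tr(H) = 20.
det(H) > 0 and tr(H) > 0, so H is positive definite everywhere: convex.

convex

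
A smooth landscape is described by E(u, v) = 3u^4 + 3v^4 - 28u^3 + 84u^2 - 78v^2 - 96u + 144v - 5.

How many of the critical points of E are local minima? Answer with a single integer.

E separates as a function of u plus a function of v, so ∇E=0 decouples.
∂E/∂u = 12(u - 4)(u - 2)(u - 1) = 0 at u ∈ {1, 2, 4}; ∂E/∂v = 12(v - 3)(v - 1)(v + 4) = 0 at v ∈ {-4, 1, 3}.
The Hessian is diagonal: diag(E_uu, E_vv). Second derivatives: E_uu(1)=36, E_uu(2)=-24, E_uu(4)=72; E_vv(-4)=420, E_vv(1)=-120, E_vv(3)=168.
Local minima occur where both diagonal entries positive: (1, -4), (1, 3), (4, -4), (4, 3). Count: 4.

4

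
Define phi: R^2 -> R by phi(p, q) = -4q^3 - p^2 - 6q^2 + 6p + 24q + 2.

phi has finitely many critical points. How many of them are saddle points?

1

phi separates as a function of p plus a function of q, so ∇phi=0 decouples.
∂phi/∂p = -2(p - 3) = 0 at p ∈ {3}; ∂phi/∂q = -12(q - 1)(q + 2) = 0 at q ∈ {-2, 1}.
The Hessian is diagonal: diag(phi_pp, phi_qq). Second derivatives: phi_pp(3)=-2; phi_qq(-2)=36, phi_qq(1)=-36.
Saddle points occur where the two diagonal entries have opposite signs: (3, -2). Count: 1.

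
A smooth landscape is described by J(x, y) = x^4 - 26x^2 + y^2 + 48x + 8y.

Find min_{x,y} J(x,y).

-368

J(x,y) separates as P(x) + Q(y), so its minimum is min P + min Q.
P'(x) = 4(x - 3)(x - 1)(x + 4) vanishes at x ∈ {-4, 1, 3}; Q'(y) = 2y + 8 vanishes at y ∈ {-4}.
Local minima of P (where P''>0): P(-4)=-352, P(3)=-9. Local minima of Q: Q(-4)=-16.
So the global minimum of J is P(-4) + Q(-4) = -352 − 16 = -368, attained at (-4, -4).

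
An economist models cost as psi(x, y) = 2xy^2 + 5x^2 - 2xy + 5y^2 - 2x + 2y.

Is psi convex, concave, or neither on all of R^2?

The term 2xy^2 is cubic, so the Hessian is not constant.
∂²psi/∂y² = 4x + 10, which takes both signs as x varies (negative for sufficiently negative x). A diagonal entry of the Hessian changing sign means the Hessian is neither positive- nor negative-semidefinite on all of R^2.

neither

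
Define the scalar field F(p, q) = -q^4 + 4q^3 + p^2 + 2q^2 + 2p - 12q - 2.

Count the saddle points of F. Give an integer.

2

F separates as a function of p plus a function of q, so ∇F=0 decouples.
∂F/∂p = 2(p + 1) = 0 at p ∈ {-1}; ∂F/∂q = -4(q - 3)(q - 1)(q + 1) = 0 at q ∈ {-1, 1, 3}.
The Hessian is diagonal: diag(F_pp, F_qq). Second derivatives: F_pp(-1)=2; F_qq(-1)=-32, F_qq(1)=16, F_qq(3)=-32.
Saddle points occur where the two diagonal entries have opposite signs: (-1, -1), (-1, 3). Count: 2.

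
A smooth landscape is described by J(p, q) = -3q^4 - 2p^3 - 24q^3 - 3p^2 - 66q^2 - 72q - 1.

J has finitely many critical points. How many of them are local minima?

1

J separates as a function of p plus a function of q, so ∇J=0 decouples.
∂J/∂p = -6p(p + 1) = 0 at p ∈ {-1, 0}; ∂J/∂q = -12(q + 1)(q + 2)(q + 3) = 0 at q ∈ {-3, -2, -1}.
The Hessian is diagonal: diag(J_pp, J_qq). Second derivatives: J_pp(-1)=6, J_pp(0)=-6; J_qq(-3)=-24, J_qq(-2)=12, J_qq(-1)=-24.
Local minima occur where both diagonal entries positive: (-1, -2). Count: 1.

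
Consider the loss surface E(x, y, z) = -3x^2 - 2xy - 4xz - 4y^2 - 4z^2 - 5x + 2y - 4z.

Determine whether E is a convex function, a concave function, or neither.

concave

E is quadratic, so its Hessian is the constant matrix H = [[-6, -2, -4], [-2, -8, 0], [-4, 0, -8]].
Leading principal minors: -6, 44, -224.
Signs alternate −, +, − ⇒ H ≺ 0 ⇒ concave.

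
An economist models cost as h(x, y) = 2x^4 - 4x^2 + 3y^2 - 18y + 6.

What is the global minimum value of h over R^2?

-23

h(x,y) separates as P(x) + Q(y) + 6, so its minimum is min P + min Q + 6.
P'(x) = 8x(x - 1)(x + 1) vanishes at x ∈ {-1, 0, 1}; Q'(y) = 6y - 18 vanishes at y ∈ {3}.
Local minima of P (where P''>0): P(-1)=-2, P(1)=-2. Local minima of Q: Q(3)=-27.
So the global minimum of h is P(-1) + Q(3) + 6 = -2 − 27 + 6 = -23, attained at (-1, 3).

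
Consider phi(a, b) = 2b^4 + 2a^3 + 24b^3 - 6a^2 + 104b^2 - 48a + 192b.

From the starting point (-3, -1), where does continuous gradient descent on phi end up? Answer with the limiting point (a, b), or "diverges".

diverges

phi is separable, so gradient descent decouples: a follows -∂phi/∂a, b follows -∂phi/∂b.
∂phi/∂a = 6(a - 4)(a + 2); at a=-3 this is 42, so a decreases.
∂phi/∂b = 8(b + 2)(b + 3)(b + 4); at b=-1 this is 48, so b decreases.
The a-coordinate has no critical point in that direction and runs off to infinity.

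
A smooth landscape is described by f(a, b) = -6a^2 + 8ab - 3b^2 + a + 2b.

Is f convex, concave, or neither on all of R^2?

f is quadratic, so its Hessian is the constant matrix H = [[-12, 8], [8, -6]].
det(H) = 8, tr(H) = -18.
det(H) > 0 and tr(H) < 0, so H is negative definite everywhere: concave.

concave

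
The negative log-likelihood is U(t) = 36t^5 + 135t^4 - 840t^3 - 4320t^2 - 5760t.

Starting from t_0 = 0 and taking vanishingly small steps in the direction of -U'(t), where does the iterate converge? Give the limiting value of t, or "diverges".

4

U'(t) = 180(t - 4)(t + 1)(t + 2)(t + 4), so U'(0) = -5760.
Gradient descent moves in the -U' direction, i.e. t is increasing.
The nearest critical point in that direction is t = 4, where U'' = 43200 > 0 (a local minimum). The iterate converges there.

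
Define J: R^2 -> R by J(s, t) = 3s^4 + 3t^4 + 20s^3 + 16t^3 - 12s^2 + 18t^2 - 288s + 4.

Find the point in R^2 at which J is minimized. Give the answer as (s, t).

(2, -3)

J(s,t) separates as P(s) + Q(t) + 4, so its minimum is min P + min Q + 4.
P'(s) = 12(s - 2)(s + 3)(s + 4) vanishes at s ∈ {-4, -3, 2}; Q'(t) = 12t(t + 1)(t + 3) vanishes at t ∈ {-3, -1, 0}.
Local minima of P (where P''>0): P(-4)=448, P(2)=-416. Local minima of Q: Q(-3)=-27, Q(0)=0.
So the global minimum of J is P(2) + Q(-3) + 4 = -416 − 27 + 4 = -439, attained at (2, -3).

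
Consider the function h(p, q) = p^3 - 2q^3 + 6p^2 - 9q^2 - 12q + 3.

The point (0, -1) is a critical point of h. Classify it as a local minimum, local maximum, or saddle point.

saddle point

The mixed partial ∂²h/∂p∂q is 0, so the Hessian at any point is diag(h_pp, h_qq) = diag(6(p + 2), -6(2q + 3)).
At (0, -1): H = diag(12, -6).
The eigenvalues have opposite signs, so H is indefinite: a saddle point.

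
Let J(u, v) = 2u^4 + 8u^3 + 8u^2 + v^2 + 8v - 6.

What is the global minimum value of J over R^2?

-22

J(u,v) separates as P(u) + Q(v) − 6, so its minimum is min P + min Q − 6.
P'(u) = 8u(u + 1)(u + 2) vanishes at u ∈ {-2, -1, 0}; Q'(v) = 2v + 8 vanishes at v ∈ {-4}.
Local minima of P (where P''>0): P(-2)=0, P(0)=0. Local minima of Q: Q(-4)=-16.
So the global minimum of J is P(-2) + Q(-4) − 6 = 0 − 16 − 6 = -22, attained at (-2, -4).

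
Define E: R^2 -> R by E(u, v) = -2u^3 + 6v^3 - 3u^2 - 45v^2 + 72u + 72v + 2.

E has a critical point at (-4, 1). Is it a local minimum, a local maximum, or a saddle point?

The mixed partial ∂²E/∂u∂v is 0, so the Hessian at any point is diag(E_uu, E_vv) = diag(-6(2u + 1), 18(2v - 5)).
At (-4, 1): H = diag(42, -54).
The eigenvalues have opposite signs, so H is indefinite: a saddle point.

saddle point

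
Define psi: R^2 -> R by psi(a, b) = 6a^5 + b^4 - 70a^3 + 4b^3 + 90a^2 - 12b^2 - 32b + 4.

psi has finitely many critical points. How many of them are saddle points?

psi separates as a function of a plus a function of b, so ∇psi=0 decouples.
∂psi/∂a = 30a(a - 2)(a - 1)(a + 3) = 0 at a ∈ {-3, 0, 1, 2}; ∂psi/∂b = 4(b - 2)(b + 1)(b + 4) = 0 at b ∈ {-4, -1, 2}.
The Hessian is diagonal: diag(psi_aa, psi_bb). Second derivatives: psi_aa(-3)=-1800, psi_aa(0)=180, psi_aa(1)=-120, psi_aa(2)=300; psi_bb(-4)=72, psi_bb(-1)=-36, psi_bb(2)=72.
Saddle points occur where the two diagonal entries have opposite signs: (-3, -4), (-3, 2), (0, -1), (1, -4), (1, 2), (2, -1). Count: 6.

6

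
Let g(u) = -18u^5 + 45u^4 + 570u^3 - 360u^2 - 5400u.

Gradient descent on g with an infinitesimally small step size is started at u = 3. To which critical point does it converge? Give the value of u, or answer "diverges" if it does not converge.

g'(u) = -90(u - 5)(u - 2)(u + 2)(u + 3), so g'(3) = 5400.
Gradient descent moves in the -g' direction, i.e. u is decreasing.
The nearest critical point in that direction is u = 2, where g'' = 5400 > 0 (a local minimum). The iterate converges there.

2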